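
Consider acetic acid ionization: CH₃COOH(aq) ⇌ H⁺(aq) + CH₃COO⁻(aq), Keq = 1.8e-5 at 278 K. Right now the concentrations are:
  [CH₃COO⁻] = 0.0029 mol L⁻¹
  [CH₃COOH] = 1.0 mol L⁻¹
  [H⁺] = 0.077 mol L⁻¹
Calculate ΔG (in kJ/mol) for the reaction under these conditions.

Q = [H⁺]·[CH₃COO⁻] / [CH₃COOH] = (0.077)·(0.0029) / (1.0) = 2.23e-4
ΔG = RT ln(Q/Keq) = (8.314 J mol⁻¹ K⁻¹)(278 K) × ln(2.23e-4/1.8e-5)
   = (2.311 kJ/mol)(2.517) = 5.82 kJ/mol
ΔG > 0, so the forward reaction is non-spontaneous (proceeds in reverse).

ΔG = 5.82 kJ/mol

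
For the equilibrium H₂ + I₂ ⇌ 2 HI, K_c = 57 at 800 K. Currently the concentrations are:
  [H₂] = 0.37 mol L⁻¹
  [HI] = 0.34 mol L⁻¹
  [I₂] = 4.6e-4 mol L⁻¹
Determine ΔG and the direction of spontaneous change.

ΔG = 16.5 kJ/mol; the forward reaction is non-spontaneous

Q_c = [HI]² / ([H₂]·[I₂]) = (0.34)² / ((0.37)·(4.6e-4)) = 679
ΔG = RT ln(Q_c/K_c) = (8.314 J mol⁻¹ K⁻¹)(800 K) × ln(679/57)
   = (6.651 kJ/mol)(2.478) = 16.5 kJ/mol
ΔG > 0, so the forward reaction is non-spontaneous (proceeds in reverse).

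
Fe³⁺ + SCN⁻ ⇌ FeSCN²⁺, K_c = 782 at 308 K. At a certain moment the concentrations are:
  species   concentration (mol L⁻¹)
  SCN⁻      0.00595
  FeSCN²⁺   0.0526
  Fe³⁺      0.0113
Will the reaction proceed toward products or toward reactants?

Q_c = [FeSCN²⁺] / ([Fe³⁺]·[SCN⁻]) = (0.0526) / ((0.0113)·(0.00595)) = 782
Q_c = 782 = K_c, so the system is already at equilibrium.

no net change (already at equilibrium)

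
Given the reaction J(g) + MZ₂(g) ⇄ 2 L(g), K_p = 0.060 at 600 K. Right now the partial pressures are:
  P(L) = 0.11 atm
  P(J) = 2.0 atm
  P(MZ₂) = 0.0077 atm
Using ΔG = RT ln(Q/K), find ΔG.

ΔG = 12.8 kJ/mol

Q_p = P(L)² / (P(J)·P(MZ₂)) = (0.11)² / ((2.0)·(0.0077)) = 0.786
ΔG = RT ln(Q_p/K_p) = (8.314 J mol⁻¹ K⁻¹)(600 K) × ln(0.786/0.060)
   = (4.988 kJ/mol)(2.573) = 12.8 kJ/mol
ΔG > 0, so the forward reaction is non-spontaneous (proceeds in reverse).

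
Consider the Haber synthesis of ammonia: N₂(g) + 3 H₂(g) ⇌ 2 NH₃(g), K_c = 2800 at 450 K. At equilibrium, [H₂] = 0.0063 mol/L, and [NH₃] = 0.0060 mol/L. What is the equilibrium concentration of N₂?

At equilibrium, K_c = [NH₃]² / ([N₂]·[H₂]³) = 2800.
(0.0060)² / (([N₂])·(0.0063)³) = 2800
[N₂] = 0.0514 = 0.051 mol/L

[N₂] = 0.051 mol/L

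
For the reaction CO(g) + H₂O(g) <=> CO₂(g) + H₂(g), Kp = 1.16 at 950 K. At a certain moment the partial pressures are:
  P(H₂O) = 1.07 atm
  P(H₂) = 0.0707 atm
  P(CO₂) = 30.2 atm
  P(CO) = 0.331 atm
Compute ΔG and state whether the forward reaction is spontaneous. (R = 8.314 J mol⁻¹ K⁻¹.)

ΔG = 13.0 kJ/mol; the forward reaction is non-spontaneous

Qp = P(CO₂)·P(H₂) / (P(CO)·P(H₂O)) = (30.2)·(0.0707) / ((0.331)·(1.07)) = 6.03
ΔG = RT ln(Qp/Kp) = (8.314 J mol⁻¹ K⁻¹)(950 K) × ln(6.03/1.16)
   = (7.898 kJ/mol)(1.648) = 13.0 kJ/mol
ΔG > 0, so the forward reaction is non-spontaneous (proceeds in reverse).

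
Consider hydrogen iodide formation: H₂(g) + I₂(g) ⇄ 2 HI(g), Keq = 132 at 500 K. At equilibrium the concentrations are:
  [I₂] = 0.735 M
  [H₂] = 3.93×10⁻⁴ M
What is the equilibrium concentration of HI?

At equilibrium, Keq = [HI]² / ([H₂]·[I₂]) = 132.
([HI])² / ((3.93×10⁻⁴)·(0.735)) = 132
[HI]² = 0.0381 ⇒ [HI] = 0.195 M

[HI] = 0.195 M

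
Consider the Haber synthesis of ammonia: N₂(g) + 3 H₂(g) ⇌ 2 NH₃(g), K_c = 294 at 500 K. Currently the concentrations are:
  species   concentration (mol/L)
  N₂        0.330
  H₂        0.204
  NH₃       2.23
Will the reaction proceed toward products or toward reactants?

toward reactants

Q_c = [NH₃]² / ([N₂]·[H₂]³) = (2.23)² / ((0.330)·(0.204)³) = 1780
Q_c = 1780 > K_c = 294, so the reverse reaction proceeds.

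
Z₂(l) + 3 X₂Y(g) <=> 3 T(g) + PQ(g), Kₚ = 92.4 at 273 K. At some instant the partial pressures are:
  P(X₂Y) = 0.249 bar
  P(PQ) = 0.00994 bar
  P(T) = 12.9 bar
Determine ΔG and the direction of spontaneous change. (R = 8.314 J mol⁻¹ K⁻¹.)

ΔG = 6.14 kJ/mol; the forward reaction is non-spontaneous

(Z₂ is a pure liquid — omitted from Qₚ.)
Qₚ = P(T)³·P(PQ) / P(X₂Y)³ = (12.9)³·(0.00994) / (0.249)³ = 1380
ΔG = RT ln(Qₚ/Kₚ) = (8.314 J mol⁻¹ K⁻¹)(273 K) × ln(1380/92.4)
   = (2.270 kJ/mol)(2.704) = 6.14 kJ/mol
ΔG > 0, so the forward reaction is non-spontaneous (proceeds in reverse).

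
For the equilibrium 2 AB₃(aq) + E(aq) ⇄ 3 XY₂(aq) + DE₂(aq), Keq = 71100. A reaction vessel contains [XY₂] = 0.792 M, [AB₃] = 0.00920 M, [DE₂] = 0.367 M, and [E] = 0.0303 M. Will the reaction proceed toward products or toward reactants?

Q = [XY₂]³·[DE₂] / ([AB₃]²·[E]) = (0.792)³·(0.367) / ((0.00920)²·(0.0303)) = 71100
Q = 71100 = Keq, so the system is already at equilibrium.

neither direction; the system is at equilibrium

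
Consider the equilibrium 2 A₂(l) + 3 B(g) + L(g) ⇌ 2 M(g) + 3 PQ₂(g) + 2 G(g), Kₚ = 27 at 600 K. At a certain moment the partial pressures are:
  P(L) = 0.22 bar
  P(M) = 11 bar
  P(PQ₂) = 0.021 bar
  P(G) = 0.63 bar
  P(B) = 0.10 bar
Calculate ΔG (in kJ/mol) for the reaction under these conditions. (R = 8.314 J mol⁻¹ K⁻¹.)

ΔG = -12.9 kJ/mol

(A₂ is a pure liquid — omitted from Qₚ.)
Qₚ = P(M)²·P(PQ₂)³·P(G)² / (P(B)³·P(L)) = (11)²·(0.021)³·(0.63)² / ((0.10)³·(0.22)) = 2.02
ΔG = RT ln(Qₚ/Kₚ) = (8.314 J mol⁻¹ K⁻¹)(600 K) × ln(2.02/27)
   = (4.988 kJ/mol)(-2.593) = -12.9 kJ/mol
ΔG < 0, so the forward reaction is spontaneous (proceeds forward).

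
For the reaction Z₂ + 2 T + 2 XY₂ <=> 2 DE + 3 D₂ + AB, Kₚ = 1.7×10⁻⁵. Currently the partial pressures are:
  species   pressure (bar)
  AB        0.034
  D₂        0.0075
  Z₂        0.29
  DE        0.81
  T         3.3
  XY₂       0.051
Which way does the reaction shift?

in the forward direction

Qₚ = P(DE)²·P(D₂)³·P(AB) / (P(Z₂)·P(T)²·P(XY₂)²) = (0.81)²·(0.0075)³·(0.034) / ((0.29)·(3.3)²·(0.051)²) = 1.1×10⁻⁶
Qₚ = 1.1×10⁻⁶ < Kₚ = 1.7×10⁻⁵, so the forward reaction proceeds.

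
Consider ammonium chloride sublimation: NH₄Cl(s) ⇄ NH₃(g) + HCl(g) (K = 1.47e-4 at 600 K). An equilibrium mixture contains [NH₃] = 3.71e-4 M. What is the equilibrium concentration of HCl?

[HCl] = 0.396 M

(NH₄Cl is a pure solid — omitted from K.)
At equilibrium, K = [NH₃]·[HCl] = 1.47e-4.
(3.71e-4)·([HCl]) = 1.47e-4
[HCl] = 0.396 M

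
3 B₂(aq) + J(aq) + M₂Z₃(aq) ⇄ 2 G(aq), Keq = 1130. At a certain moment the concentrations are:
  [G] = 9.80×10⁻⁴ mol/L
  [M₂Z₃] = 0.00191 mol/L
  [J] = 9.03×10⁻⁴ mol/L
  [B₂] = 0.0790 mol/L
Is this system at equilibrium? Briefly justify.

Q = [G]² / ([B₂]³·[J]·[M₂Z₃]) = (9.80×10⁻⁴)² / ((0.0790)³·(9.03×10⁻⁴)·(0.00191)) = 1130
Q = 1130 = Keq; the system is at equilibrium.

yes, at equilibrium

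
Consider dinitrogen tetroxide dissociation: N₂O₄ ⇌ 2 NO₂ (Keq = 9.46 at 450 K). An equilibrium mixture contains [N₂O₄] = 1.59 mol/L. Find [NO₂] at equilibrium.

At equilibrium, Keq = [NO₂]² / [N₂O₄] = 9.46.
([NO₂])² / (1.59) = 9.46
[NO₂]² = 15.0 ⇒ [NO₂] = 3.88 mol/L

[NO₂] = 3.88 mol/L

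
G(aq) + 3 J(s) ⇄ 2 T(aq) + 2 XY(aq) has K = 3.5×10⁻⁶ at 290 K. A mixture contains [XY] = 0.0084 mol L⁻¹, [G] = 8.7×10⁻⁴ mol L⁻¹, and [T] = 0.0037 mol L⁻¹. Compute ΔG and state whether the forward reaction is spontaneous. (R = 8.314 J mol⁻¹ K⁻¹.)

(J is a pure solid — omitted from Q.)
Q = [T]²·[XY]² / [G] = (0.0037)²·(0.0084)² / (8.7×10⁻⁴) = 1.11×10⁻⁶
ΔG = RT ln(Q/K) = (8.314 J mol⁻¹ K⁻¹)(290 K) × ln(1.11×10⁻⁶/3.5×10⁻⁶)
   = (2.411 kJ/mol)(-1.148) = -2.77 kJ/mol
ΔG < 0, so the forward reaction is spontaneous (proceeds forward).

ΔG = -2.77 kJ/mol; the forward reaction is spontaneous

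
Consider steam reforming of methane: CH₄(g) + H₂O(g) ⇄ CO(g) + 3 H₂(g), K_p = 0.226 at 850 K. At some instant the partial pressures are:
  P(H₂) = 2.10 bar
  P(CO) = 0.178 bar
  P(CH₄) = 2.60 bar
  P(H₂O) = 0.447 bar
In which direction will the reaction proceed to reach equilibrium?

toward reactants

Q_p = P(CO)·P(H₂)³ / (P(CH₄)·P(H₂O)) = (0.178)·(2.10)³ / ((2.60)·(0.447)) = 1.42
Q_p = 1.42 > K_p = 0.226, so the reverse reaction proceeds.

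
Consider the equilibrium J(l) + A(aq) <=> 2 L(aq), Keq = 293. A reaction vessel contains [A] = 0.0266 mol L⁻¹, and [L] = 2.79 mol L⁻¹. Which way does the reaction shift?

at equilibrium

(J is a pure liquid — omitted from Q.)
Q = [L]² / [A] = (2.79)² / (0.0266) = 293
Q = 293 = Keq, so the system is already at equilibrium.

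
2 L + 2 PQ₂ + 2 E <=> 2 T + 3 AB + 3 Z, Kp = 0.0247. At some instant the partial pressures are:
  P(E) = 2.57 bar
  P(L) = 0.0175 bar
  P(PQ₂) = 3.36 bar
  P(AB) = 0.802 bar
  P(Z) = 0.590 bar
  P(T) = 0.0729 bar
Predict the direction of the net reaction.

Qp = P(T)²·P(AB)³·P(Z)³ / (P(L)²·P(PQ₂)²·P(E)²) = (0.0729)²·(0.802)³·(0.590)³ / ((0.0175)²·(3.36)²·(2.57)²) = 0.0247
Qp = 0.0247 = Kp, so the system is already at equilibrium.

no net change (already at equilibrium)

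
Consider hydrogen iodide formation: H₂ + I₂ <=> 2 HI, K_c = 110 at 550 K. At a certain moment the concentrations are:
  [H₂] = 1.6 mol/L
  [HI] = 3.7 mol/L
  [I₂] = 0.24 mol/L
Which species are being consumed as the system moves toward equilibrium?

Q_c = [HI]² / ([H₂]·[I₂]) = (3.7)² / ((1.6)·(0.24)) = 36
Q_c = 36 < K_c = 110: net forward reaction.

H₂, I₂ (reactants)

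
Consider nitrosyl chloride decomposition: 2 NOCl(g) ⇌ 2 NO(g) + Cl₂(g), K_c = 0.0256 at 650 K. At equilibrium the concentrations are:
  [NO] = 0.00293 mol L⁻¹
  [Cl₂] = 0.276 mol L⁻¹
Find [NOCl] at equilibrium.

At equilibrium, K_c = [NO]²·[Cl₂] / [NOCl]² = 0.0256.
(0.00293)²·(0.276) / ([NOCl])² = 0.0256
[NOCl]² = 9.26e-5 ⇒ [NOCl] = 0.00962 mol L⁻¹

[NOCl] = 0.00962 mol L⁻¹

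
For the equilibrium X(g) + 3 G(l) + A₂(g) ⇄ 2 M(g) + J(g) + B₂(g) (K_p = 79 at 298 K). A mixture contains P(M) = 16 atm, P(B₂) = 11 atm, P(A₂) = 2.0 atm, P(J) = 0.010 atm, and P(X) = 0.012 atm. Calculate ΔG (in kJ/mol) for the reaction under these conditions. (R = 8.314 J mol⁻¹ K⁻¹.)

ΔG = 6.68 kJ/mol

(G is a pure liquid — omitted from Q_p.)
Q_p = P(M)²·P(J)·P(B₂) / (P(X)·P(A₂)) = (16)²·(0.010)·(11) / ((0.012)·(2.0)) = 1170
ΔG = RT ln(Q_p/K_p) = (8.314 J mol⁻¹ K⁻¹)(298 K) × ln(1170/79)
   = (2.478 kJ/mol)(2.695) = 6.68 kJ/mol
ΔG > 0, so the forward reaction is non-spontaneous (proceeds in reverse).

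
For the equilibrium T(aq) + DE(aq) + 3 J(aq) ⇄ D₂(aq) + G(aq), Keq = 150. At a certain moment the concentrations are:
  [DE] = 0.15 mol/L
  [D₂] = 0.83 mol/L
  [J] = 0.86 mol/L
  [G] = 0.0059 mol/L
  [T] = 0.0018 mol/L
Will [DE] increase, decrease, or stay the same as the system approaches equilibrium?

decrease

Q = [D₂]·[G] / ([T]·[DE]·[J]³) = (0.83)·(0.0059) / ((0.0018)·(0.15)·(0.86)³) = 29
Q = 29 < Keq = 150: net forward reaction.
DE is a reactant, so it decreases.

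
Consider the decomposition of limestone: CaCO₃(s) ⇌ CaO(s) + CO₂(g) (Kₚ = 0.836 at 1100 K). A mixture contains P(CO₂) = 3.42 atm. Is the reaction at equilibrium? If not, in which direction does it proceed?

(CaCO₃, CaO are pure solids — omitted from Qₚ.)
Qₚ = P(CO₂) = 3.42
Qₚ = 3.42 > Kₚ = 0.836, so the reverse reaction proceeds.

in the reverse direction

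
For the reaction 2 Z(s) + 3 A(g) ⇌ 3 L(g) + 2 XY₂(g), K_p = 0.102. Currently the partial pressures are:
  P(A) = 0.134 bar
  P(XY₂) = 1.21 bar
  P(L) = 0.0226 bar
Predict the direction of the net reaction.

(Z is a pure solid — omitted from Q_p.)
Q_p = P(L)³·P(XY₂)² / P(A)³ = (0.0226)³·(1.21)² / (0.134)³ = 0.00702
Q_p = 0.00702 < K_p = 0.102, so the forward reaction proceeds.

toward products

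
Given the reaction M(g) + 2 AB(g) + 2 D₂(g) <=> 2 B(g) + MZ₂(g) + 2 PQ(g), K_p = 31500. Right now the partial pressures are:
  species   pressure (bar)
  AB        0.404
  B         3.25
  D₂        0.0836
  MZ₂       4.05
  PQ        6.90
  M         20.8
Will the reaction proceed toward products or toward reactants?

Q_p = P(B)²·P(MZ₂)·P(PQ)² / (P(M)·P(AB)²·P(D₂)²) = (3.25)²·(4.05)·(6.90)² / ((20.8)·(0.404)²·(0.0836)²) = 85800
Q_p = 85800 > K_p = 31500, so the reverse reaction proceeds.

reverse (toward reactants)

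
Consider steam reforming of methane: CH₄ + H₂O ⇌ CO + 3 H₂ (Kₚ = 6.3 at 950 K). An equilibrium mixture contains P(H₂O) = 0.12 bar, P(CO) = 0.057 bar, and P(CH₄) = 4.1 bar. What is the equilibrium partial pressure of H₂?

P(H₂) = 3.8 bar

At equilibrium, Kₚ = P(CO)·P(H₂)³ / (P(CH₄)·P(H₂O)) = 6.3.
(0.057)·(P(H₂))³ / ((4.1)·(0.12)) = 6.3
P(H₂)³ = 54.4 ⇒ P(H₂) = 3.8 bar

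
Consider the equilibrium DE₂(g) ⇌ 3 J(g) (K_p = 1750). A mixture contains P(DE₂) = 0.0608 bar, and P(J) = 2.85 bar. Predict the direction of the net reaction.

to the right

Q_p = P(J)³ / P(DE₂) = (2.85)³ / (0.0608) = 381
Q_p = 381 < K_p = 1750, so the forward reaction proceeds.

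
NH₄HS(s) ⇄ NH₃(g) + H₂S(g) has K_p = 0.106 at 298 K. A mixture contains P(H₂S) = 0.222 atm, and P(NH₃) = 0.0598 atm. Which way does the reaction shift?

to the right

(NH₄HS is a pure solid — omitted from Q_p.)
Q_p = P(NH₃)·P(H₂S) = (0.0598)·(0.222) = 0.0133
Q_p = 0.0133 < K_p = 0.106, so the forward reaction proceeds.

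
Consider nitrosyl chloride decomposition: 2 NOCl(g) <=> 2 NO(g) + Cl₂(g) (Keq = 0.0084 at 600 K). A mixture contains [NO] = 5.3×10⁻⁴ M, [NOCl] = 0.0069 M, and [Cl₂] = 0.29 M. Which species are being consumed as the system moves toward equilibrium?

Q = [NO]²·[Cl₂] / [NOCl]² = (5.3×10⁻⁴)²·(0.29) / (0.0069)² = 0.0017
Q = 0.0017 < Keq = 0.0084: net forward reaction.

NOCl (reactants)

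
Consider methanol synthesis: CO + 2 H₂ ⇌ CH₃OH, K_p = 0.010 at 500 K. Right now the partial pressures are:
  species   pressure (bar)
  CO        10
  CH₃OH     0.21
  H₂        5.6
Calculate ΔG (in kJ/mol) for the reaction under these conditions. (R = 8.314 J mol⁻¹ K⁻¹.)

ΔG = -11.2 kJ/mol

Q_p = P(CH₃OH) / (P(CO)·P(H₂)²) = (0.21) / ((10)·(5.6)²) = 6.70×10⁻⁴
ΔG = RT ln(Q_p/K_p) = (8.314 J mol⁻¹ K⁻¹)(500 K) × ln(6.70×10⁻⁴/0.010)
   = (4.157 kJ/mol)(-2.703) = -11.2 kJ/mol
ΔG < 0, so the forward reaction is spontaneous (proceeds forward).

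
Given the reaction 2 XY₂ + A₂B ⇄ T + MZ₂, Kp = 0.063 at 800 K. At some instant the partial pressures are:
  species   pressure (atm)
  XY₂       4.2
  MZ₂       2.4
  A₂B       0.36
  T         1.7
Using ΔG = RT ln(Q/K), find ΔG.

ΔG = 15.4 kJ/mol

Qp = P(T)·P(MZ₂) / (P(XY₂)²·P(A₂B)) = (1.7)·(2.4) / ((4.2)²·(0.36)) = 0.642
ΔG = RT ln(Qp/Kp) = (8.314 J mol⁻¹ K⁻¹)(800 K) × ln(0.642/0.063)
   = (6.651 kJ/mol)(2.321) = 15.4 kJ/mol
ΔG > 0, so the forward reaction is non-spontaneous (proceeds in reverse).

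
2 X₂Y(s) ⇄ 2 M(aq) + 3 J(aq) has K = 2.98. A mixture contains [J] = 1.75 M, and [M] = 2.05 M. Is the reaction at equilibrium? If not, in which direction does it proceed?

(X₂Y is a pure solid — omitted from Q.)
Q = [M]²·[J]³ = (2.05)²·(1.75)³ = 22.5
Q = 22.5 > K = 2.98, so the reverse reaction proceeds.

toward reactants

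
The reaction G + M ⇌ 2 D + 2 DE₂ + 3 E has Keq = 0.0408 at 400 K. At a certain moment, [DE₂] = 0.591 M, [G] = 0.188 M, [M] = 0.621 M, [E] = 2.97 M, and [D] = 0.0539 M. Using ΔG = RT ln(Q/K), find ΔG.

ΔG = 5.72 kJ/mol

Q = [D]²·[DE₂]²·[E]³ / ([G]·[M]) = (0.0539)²·(0.591)²·(2.97)³ / ((0.188)·(0.621)) = 0.228
ΔG = RT ln(Q/Keq) = (8.314 J mol⁻¹ K⁻¹)(400 K) × ln(0.228/0.0408)
   = (3.326 kJ/mol)(1.721) = 5.72 kJ/mol
ΔG > 0, so the forward reaction is non-spontaneous (proceeds in reverse).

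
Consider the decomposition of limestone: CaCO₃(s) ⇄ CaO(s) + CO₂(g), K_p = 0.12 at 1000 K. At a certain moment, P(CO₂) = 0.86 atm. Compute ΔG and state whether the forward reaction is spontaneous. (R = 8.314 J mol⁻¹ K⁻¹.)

ΔG = 16.4 kJ/mol; the forward reaction is non-spontaneous

(CaCO₃, CaO are pure solids — omitted from Q_p.)
Q_p = P(CO₂) = 0.860
ΔG = RT ln(Q_p/K_p) = (8.314 J mol⁻¹ K⁻¹)(1000 K) × ln(0.860/0.12)
   = (8.314 kJ/mol)(1.969) = 16.4 kJ/mol
ΔG > 0, so the forward reaction is non-spontaneous (proceeds in reverse).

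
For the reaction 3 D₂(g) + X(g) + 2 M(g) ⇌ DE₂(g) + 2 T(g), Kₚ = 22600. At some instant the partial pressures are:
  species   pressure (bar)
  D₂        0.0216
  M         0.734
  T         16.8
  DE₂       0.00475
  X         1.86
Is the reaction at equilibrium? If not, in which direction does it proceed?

toward reactants

Qₚ = P(DE₂)·P(T)² / (P(D₂)³·P(X)·P(M)²) = (0.00475)·(16.8)² / ((0.0216)³·(1.86)·(0.734)²) = 1.33×10⁵
Qₚ = 1.33×10⁵ > Kₚ = 22600, so the reverse reaction proceeds.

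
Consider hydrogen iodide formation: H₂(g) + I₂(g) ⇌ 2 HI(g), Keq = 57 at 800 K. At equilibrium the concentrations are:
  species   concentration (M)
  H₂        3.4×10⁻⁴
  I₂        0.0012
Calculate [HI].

[HI] = 0.0048 M

At equilibrium, Keq = [HI]² / ([H₂]·[I₂]) = 57.
([HI])² / ((3.4×10⁻⁴)·(0.0012)) = 57
[HI]² = 2.33×10⁻⁵ ⇒ [HI] = 0.0048 M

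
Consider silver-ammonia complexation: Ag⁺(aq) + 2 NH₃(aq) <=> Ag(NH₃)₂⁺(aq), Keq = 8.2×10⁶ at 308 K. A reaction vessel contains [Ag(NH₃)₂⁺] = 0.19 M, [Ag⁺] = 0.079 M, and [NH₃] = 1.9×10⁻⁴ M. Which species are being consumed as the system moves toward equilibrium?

Ag(NH₃)₂⁺ (products)

Q = [Ag(NH₃)₂⁺] / ([Ag⁺]·[NH₃]²) = (0.19) / ((0.079)·(1.9×10⁻⁴)²) = 6.7×10⁷
Q = 6.7×10⁷ > Keq = 8.2×10⁶: net reverse reaction.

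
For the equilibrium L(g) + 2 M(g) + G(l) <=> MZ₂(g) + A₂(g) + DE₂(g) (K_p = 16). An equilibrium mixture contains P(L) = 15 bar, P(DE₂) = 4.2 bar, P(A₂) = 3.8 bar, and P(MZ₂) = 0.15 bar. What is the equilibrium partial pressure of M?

P(M) = 0.10 bar

(G is a pure liquid — omitted from K_p.)
At equilibrium, K_p = P(MZ₂)·P(A₂)·P(DE₂) / (P(L)·P(M)²) = 16.
(0.15)·(3.8)·(4.2) / ((15)·(P(M))²) = 16
P(M)² = 0.00998 ⇒ P(M) = 0.10 bar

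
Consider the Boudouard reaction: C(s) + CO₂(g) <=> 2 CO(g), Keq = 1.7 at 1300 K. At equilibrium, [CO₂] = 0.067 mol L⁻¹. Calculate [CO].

[CO] = 0.34 mol L⁻¹

(C is a pure solid — omitted from Keq.)
At equilibrium, Keq = [CO]² / [CO₂] = 1.7.
([CO])² / (0.067) = 1.7
[CO]² = 0.114 ⇒ [CO] = 0.34 mol L⁻¹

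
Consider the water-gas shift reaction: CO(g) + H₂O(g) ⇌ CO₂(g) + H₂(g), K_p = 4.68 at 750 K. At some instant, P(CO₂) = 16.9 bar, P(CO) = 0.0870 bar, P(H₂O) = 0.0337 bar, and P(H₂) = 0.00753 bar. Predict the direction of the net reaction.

Q_p = P(CO₂)·P(H₂) / (P(CO)·P(H₂O)) = (16.9)·(0.00753) / ((0.0870)·(0.0337)) = 43.4
Q_p = 43.4 > K_p = 4.68, so the reverse reaction proceeds.

reverse (toward reactants)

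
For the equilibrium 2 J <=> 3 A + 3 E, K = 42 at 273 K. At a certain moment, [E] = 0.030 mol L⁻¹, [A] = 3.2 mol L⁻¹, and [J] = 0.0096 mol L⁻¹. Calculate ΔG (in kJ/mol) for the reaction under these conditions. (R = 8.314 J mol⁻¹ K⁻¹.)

Q = [A]³·[E]³ / [J]² = (3.2)³·(0.030)³ / (0.0096)² = 9.60
ΔG = RT ln(Q/K) = (8.314 J mol⁻¹ K⁻¹)(273 K) × ln(9.60/42)
   = (2.270 kJ/mol)(-1.476) = -3.35 kJ/mol
ΔG < 0, so the forward reaction is spontaneous (proceeds forward).

ΔG = -3.35 kJ/mol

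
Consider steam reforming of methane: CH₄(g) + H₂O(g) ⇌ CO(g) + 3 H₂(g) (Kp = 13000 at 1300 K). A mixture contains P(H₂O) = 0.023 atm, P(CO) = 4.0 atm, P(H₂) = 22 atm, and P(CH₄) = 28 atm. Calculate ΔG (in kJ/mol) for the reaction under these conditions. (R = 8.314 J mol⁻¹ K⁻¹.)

Qp = P(CO)·P(H₂)³ / (P(CH₄)·P(H₂O)) = (4.0)·(22)³ / ((28)·(0.023)) = 66100
ΔG = RT ln(Qp/Kp) = (8.314 J mol⁻¹ K⁻¹)(1300 K) × ln(66100/13000)
   = (10.81 kJ/mol)(1.626) = 17.6 kJ/mol
ΔG > 0, so the forward reaction is non-spontaneous (proceeds in reverse).

ΔG = 17.6 kJ/mol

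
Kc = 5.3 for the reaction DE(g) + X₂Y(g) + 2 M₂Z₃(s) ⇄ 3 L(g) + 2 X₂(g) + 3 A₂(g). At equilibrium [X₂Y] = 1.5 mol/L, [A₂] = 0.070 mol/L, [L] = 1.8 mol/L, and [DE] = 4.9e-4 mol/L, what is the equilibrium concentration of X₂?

[X₂] = 1.4 mol/L

(M₂Z₃ is a pure solid — omitted from Kc.)
At equilibrium, Kc = [L]³·[X₂]²·[A₂]³ / ([DE]·[X₂Y]) = 5.3.
(1.8)³·([X₂])²·(0.070)³ / ((4.9e-4)·(1.5)) = 5.3
[X₂]² = 1.95 ⇒ [X₂] = 1.4 mol/L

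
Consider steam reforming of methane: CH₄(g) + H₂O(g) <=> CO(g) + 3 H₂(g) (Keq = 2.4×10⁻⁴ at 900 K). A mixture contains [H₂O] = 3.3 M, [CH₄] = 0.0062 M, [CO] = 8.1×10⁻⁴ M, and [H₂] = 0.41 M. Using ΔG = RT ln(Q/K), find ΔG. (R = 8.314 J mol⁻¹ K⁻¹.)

Q = [CO]·[H₂]³ / ([CH₄]·[H₂O]) = (8.1×10⁻⁴)·(0.41)³ / ((0.0062)·(3.3)) = 0.00273
ΔG = RT ln(Q/Keq) = (8.314 J mol⁻¹ K⁻¹)(900 K) × ln(0.00273/2.4×10⁻⁴)
   = (7.483 kJ/mol)(2.431) = 18.2 kJ/mol
ΔG > 0, so the forward reaction is non-spontaneous (proceeds in reverse).

ΔG = 18.2 kJ/mol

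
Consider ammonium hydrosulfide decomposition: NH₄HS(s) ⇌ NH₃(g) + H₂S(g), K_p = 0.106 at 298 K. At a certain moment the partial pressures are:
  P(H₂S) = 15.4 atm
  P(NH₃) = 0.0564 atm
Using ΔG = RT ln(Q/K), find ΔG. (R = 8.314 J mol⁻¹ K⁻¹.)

ΔG = 5.21 kJ/mol

(NH₄HS is a pure solid — omitted from Q_p.)
Q_p = P(NH₃)·P(H₂S) = (0.0564)·(15.4) = 0.869
ΔG = RT ln(Q_p/K_p) = (8.314 J mol⁻¹ K⁻¹)(298 K) × ln(0.869/0.106)
   = (2.478 kJ/mol)(2.104) = 5.21 kJ/mol
ΔG > 0, so the forward reaction is non-spontaneous (proceeds in reverse).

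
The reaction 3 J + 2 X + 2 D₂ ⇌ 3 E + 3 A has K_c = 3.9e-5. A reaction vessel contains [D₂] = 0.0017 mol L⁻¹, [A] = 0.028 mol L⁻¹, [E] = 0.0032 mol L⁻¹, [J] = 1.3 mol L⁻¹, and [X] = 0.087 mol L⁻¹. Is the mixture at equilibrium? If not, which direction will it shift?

Q_c = [E]³·[A]³ / ([J]³·[X]²·[D₂]²) = (0.0032)³·(0.028)³ / ((1.3)³·(0.087)²·(0.0017)²) = 1.5e-5
Q_c = 1.5e-5 < K_c = 3.9e-5: net forward reaction.

no; Q < K, reaction proceeds forward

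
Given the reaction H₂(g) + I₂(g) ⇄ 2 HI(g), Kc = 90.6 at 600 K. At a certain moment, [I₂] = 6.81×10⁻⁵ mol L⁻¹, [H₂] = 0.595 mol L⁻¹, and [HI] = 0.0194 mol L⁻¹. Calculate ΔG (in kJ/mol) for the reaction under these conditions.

Qc = [HI]² / ([H₂]·[I₂]) = (0.0194)² / ((0.595)·(6.81×10⁻⁵)) = 9.29
ΔG = RT ln(Qc/Kc) = (8.314 J mol⁻¹ K⁻¹)(600 K) × ln(9.29/90.6)
   = (4.988 kJ/mol)(-2.278) = -11.4 kJ/mol
ΔG < 0, so the forward reaction is spontaneous (proceeds forward).

ΔG = -11.4 kJ/mol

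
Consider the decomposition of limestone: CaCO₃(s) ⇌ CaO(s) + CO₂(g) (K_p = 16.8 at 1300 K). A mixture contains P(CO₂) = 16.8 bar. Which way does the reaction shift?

(CaCO₃, CaO are pure solids — omitted from Q_p.)
Q_p = P(CO₂) = 16.8
Q_p = 16.8 = K_p, so the system is already at equilibrium.

no net change (already at equilibrium)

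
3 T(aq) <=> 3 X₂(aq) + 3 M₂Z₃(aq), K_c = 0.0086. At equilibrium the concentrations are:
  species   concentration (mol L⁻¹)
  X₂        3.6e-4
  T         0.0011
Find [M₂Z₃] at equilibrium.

At equilibrium, K_c = [X₂]³·[M₂Z₃]³ / [T]³ = 0.0086.
(3.6e-4)³·([M₂Z₃])³ / (0.0011)³ = 0.0086
[M₂Z₃]³ = 0.245 ⇒ [M₂Z₃] = 0.63 mol L⁻¹

[M₂Z₃] = 0.63 mol L⁻¹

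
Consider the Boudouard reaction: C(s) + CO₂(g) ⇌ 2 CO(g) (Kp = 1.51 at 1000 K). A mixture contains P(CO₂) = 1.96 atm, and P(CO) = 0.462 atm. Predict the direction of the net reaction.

to the right

(C is a pure solid — omitted from Qp.)
Qp = P(CO)² / P(CO₂) = (0.462)² / (1.96) = 0.109
Qp = 0.109 < Kp = 1.51, so the forward reaction proceeds.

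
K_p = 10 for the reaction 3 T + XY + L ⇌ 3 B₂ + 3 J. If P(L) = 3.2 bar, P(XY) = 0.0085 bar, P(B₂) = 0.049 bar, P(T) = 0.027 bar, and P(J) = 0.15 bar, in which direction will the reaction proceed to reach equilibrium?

forward (toward products)

Q_p = P(B₂)³·P(J)³ / (P(T)³·P(XY)·P(L)) = (0.049)³·(0.15)³ / ((0.027)³·(0.0085)·(3.2)) = 0.74
Q_p = 0.74 < K_p = 10, so the forward reaction proceeds.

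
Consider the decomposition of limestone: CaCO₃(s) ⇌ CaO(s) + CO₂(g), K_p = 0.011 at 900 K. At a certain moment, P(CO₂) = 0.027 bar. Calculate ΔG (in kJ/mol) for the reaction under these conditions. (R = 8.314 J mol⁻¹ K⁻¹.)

ΔG = 6.72 kJ/mol

(CaCO₃, CaO are pure solids — omitted from Q_p.)
Q_p = P(CO₂) = 0.0270
ΔG = RT ln(Q_p/K_p) = (8.314 J mol⁻¹ K⁻¹)(900 K) × ln(0.0270/0.011)
   = (7.483 kJ/mol)(0.8979) = 6.72 kJ/mol
ΔG > 0, so the forward reaction is non-spontaneous (proceeds in reverse).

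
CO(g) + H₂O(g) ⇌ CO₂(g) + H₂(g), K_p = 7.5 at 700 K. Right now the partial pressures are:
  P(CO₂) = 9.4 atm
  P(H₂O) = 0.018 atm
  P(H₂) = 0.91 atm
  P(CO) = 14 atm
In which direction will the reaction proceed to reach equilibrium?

in the reverse direction

Q_p = P(CO₂)·P(H₂) / (P(CO)·P(H₂O)) = (9.4)·(0.91) / ((14)·(0.018)) = 34
Q_p = 34 > K_p = 7.5, so the reverse reaction proceeds.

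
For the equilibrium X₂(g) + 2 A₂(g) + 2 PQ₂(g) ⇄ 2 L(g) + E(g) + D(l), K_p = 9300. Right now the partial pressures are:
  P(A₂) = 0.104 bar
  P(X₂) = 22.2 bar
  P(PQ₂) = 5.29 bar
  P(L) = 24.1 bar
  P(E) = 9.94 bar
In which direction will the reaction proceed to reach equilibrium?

(D is a pure liquid — omitted from Q_p.)
Q_p = P(L)²·P(E) / (P(X₂)·P(A₂)²·P(PQ₂)²) = (24.1)²·(9.94) / ((22.2)·(0.104)²·(5.29)²) = 859
Q_p = 859 < K_p = 9300, so the forward reaction proceeds.

to the right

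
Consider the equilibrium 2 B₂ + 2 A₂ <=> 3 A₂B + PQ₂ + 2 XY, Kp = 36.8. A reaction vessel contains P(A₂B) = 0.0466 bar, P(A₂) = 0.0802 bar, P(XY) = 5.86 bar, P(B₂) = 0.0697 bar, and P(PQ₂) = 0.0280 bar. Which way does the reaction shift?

Qp = P(A₂B)³·P(PQ₂)·P(XY)² / (P(B₂)²·P(A₂)²) = (0.0466)³·(0.0280)·(5.86)² / ((0.0697)²·(0.0802)²) = 3.11
Qp = 3.11 < Kp = 36.8, so the forward reaction proceeds.

in the forward direction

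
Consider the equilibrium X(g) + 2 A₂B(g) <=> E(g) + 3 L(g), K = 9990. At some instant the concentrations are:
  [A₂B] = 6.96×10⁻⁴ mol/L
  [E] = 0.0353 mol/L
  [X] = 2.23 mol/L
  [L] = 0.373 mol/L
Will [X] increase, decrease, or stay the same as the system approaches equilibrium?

decrease

Q = [E]·[L]³ / ([X]·[A₂B]²) = (0.0353)·(0.373)³ / ((2.23)·(6.96×10⁻⁴)²) = 1700
Q = 1700 < K = 9990: net forward reaction.
X is a reactant, so it decreases.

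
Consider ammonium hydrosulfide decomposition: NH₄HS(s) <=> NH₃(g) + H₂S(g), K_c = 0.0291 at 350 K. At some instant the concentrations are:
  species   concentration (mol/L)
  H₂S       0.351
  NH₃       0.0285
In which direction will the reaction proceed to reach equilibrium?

toward products

(NH₄HS is a pure solid — omitted from Q_c.)
Q_c = [NH₃]·[H₂S] = (0.0285)·(0.351) = 0.0100
Q_c = 0.0100 < K_c = 0.0291, so the forward reaction proceeds.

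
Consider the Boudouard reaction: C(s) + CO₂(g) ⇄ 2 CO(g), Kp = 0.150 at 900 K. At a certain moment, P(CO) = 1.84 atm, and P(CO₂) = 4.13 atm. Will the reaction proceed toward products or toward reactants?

in the reverse direction

(C is a pure solid — omitted from Qp.)
Qp = P(CO)² / P(CO₂) = (1.84)² / (4.13) = 0.820
Qp = 0.820 > Kp = 0.150, so the reverse reaction proceeds.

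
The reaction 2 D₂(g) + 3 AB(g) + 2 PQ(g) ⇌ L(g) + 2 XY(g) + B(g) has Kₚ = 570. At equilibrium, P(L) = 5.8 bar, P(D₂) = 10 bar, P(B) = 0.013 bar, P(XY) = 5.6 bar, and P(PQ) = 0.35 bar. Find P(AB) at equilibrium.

At equilibrium, Kₚ = P(L)·P(XY)²·P(B) / (P(D₂)²·P(AB)³·P(PQ)²) = 570.
(5.8)·(5.6)²·(0.013) / ((10)²·(P(AB))³·(0.35)²) = 570
P(AB)³ = 3.39×10⁻⁴ ⇒ P(AB) = 0.070 bar

P(AB) = 0.070 bar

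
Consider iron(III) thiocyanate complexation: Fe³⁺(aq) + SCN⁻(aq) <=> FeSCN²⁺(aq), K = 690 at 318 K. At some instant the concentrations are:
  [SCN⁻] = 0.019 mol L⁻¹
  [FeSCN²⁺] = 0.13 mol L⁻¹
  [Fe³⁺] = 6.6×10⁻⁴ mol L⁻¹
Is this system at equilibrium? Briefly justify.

no; Q > K, reaction proceeds in reverse

Q = [FeSCN²⁺] / ([Fe³⁺]·[SCN⁻]) = (0.13) / ((6.6×10⁻⁴)·(0.019)) = 10000
Q = 10000 > K = 690: net reverse reaction.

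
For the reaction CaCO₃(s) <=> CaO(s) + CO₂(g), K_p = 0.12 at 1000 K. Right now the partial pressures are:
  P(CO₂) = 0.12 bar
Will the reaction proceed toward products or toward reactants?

(CaCO₃, CaO are pure solids — omitted from Q_p.)
Q_p = P(CO₂) = 0.12
Q_p = 0.12 = K_p, so the system is already at equilibrium.

neither direction; the system is at equilibrium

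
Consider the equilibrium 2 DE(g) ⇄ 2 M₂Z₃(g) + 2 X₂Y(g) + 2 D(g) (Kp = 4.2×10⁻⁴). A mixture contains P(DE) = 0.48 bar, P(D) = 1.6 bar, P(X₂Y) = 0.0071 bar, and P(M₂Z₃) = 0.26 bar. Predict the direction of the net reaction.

Qp = P(M₂Z₃)²·P(X₂Y)²·P(D)² / P(DE)² = (0.26)²·(0.0071)²·(1.6)² / (0.48)² = 3.8×10⁻⁵
Qp = 3.8×10⁻⁵ < Kp = 4.2×10⁻⁴, so the forward reaction proceeds.

to the right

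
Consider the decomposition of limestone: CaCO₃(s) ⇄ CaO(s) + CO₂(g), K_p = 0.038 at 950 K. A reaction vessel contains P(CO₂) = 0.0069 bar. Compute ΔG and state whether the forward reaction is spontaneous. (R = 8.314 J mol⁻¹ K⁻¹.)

(CaCO₃, CaO are pure solids — omitted from Q_p.)
Q_p = P(CO₂) = 0.00690
ΔG = RT ln(Q_p/K_p) = (8.314 J mol⁻¹ K⁻¹)(950 K) × ln(0.00690/0.038)
   = (7.898 kJ/mol)(-1.706) = -13.5 kJ/mol
ΔG < 0, so the forward reaction is spontaneous (proceeds forward).

ΔG = -13.5 kJ/mol; the forward reaction is spontaneous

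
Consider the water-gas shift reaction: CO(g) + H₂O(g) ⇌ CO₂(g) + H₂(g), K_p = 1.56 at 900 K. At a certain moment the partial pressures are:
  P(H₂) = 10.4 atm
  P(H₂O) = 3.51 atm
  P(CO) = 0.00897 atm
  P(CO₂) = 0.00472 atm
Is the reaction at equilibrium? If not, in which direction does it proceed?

no net change (already at equilibrium)

Q_p = P(CO₂)·P(H₂) / (P(CO)·P(H₂O)) = (0.00472)·(10.4) / ((0.00897)·(3.51)) = 1.56
Q_p = 1.56 = K_p, so the system is already at equilibrium.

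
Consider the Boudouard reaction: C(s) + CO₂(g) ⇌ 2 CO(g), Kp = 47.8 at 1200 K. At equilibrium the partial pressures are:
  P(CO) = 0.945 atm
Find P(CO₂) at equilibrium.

P(CO₂) = 0.0187 atm

(C is a pure solid — omitted from Kp.)
At equilibrium, Kp = P(CO)² / P(CO₂) = 47.8.
(0.945)² / (P(CO₂)) = 47.8
P(CO₂) = 0.0187 atm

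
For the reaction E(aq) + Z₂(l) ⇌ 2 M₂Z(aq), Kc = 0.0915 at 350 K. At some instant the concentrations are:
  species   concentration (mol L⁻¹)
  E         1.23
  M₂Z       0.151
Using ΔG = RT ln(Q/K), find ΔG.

(Z₂ is a pure liquid — omitted from Qc.)
Qc = [M₂Z]² / [E] = (0.151)² / (1.23) = 0.0185
ΔG = RT ln(Qc/Kc) = (8.314 J mol⁻¹ K⁻¹)(350 K) × ln(0.0185/0.0915)
   = (2.910 kJ/mol)(-1.599) = -4.65 kJ/mol
ΔG < 0, so the forward reaction is spontaneous (proceeds forward).

ΔG = -4.65 kJ/mol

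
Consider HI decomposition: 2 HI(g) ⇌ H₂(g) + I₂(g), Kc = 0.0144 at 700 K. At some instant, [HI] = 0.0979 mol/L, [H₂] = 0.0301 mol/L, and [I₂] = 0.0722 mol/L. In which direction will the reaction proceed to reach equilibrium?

Qc = [H₂]·[I₂] / [HI]² = (0.0301)·(0.0722) / (0.0979)² = 0.227
Qc = 0.227 > Kc = 0.0144, so the reverse reaction proceeds.

to the left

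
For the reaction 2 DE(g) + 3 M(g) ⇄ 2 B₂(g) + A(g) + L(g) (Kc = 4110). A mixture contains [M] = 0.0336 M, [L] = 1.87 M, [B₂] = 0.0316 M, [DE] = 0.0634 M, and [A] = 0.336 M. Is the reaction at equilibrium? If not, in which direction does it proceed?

at equilibrium

Qc = [B₂]²·[A]·[L] / ([DE]²·[M]³) = (0.0316)²·(0.336)·(1.87) / ((0.0634)²·(0.0336)³) = 4110
Qc = 4110 = Kc, so the system is already at equilibrium.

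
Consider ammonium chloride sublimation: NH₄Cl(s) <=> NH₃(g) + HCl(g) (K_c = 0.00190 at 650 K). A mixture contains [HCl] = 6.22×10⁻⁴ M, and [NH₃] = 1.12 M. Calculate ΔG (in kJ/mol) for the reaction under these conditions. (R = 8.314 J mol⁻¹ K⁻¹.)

(NH₄Cl is a pure solid — omitted from Q_c.)
Q_c = [NH₃]·[HCl] = (1.12)·(6.22×10⁻⁴) = 6.97×10⁻⁴
ΔG = RT ln(Q_c/K_c) = (8.314 J mol⁻¹ K⁻¹)(650 K) × ln(6.97×10⁻⁴/0.00190)
   = (5.404 kJ/mol)(-1.003) = -5.42 kJ/mol
ΔG < 0, so the forward reaction is spontaneous (proceeds forward).

ΔG = -5.42 kJ/mol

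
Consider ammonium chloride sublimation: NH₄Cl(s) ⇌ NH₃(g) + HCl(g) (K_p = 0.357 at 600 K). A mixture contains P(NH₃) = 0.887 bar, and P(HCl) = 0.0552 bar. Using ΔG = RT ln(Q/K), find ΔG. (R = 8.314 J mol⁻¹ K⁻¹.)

ΔG = -9.91 kJ/mol

(NH₄Cl is a pure solid — omitted from Q_p.)
Q_p = P(NH₃)·P(HCl) = (0.887)·(0.0552) = 0.0490
ΔG = RT ln(Q_p/K_p) = (8.314 J mol⁻¹ K⁻¹)(600 K) × ln(0.0490/0.357)
   = (4.988 kJ/mol)(-1.986) = -9.91 kJ/mol
ΔG < 0, so the forward reaction is spontaneous (proceeds forward).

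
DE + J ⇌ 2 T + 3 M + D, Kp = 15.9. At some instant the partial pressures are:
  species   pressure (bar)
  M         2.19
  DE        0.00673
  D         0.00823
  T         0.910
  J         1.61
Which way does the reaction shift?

to the right

Qp = P(T)²·P(M)³·P(D) / (P(DE)·P(J)) = (0.910)²·(2.19)³·(0.00823) / ((0.00673)·(1.61)) = 6.61
Qp = 6.61 < Kp = 15.9, so the forward reaction proceeds.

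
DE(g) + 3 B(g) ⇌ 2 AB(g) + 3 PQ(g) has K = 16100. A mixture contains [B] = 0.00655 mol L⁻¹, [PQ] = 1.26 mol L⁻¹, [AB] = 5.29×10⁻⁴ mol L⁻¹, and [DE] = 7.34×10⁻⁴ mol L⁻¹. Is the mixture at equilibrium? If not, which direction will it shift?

Q = [AB]²·[PQ]³ / ([DE]·[B]³) = (5.29×10⁻⁴)²·(1.26)³ / ((7.34×10⁻⁴)·(0.00655)³) = 2710
Q = 2710 < K = 16100: net forward reaction.

no; Q < K, reaction proceeds forward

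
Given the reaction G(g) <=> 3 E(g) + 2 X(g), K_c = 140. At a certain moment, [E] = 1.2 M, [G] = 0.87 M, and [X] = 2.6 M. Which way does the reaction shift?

Q_c = [E]³·[X]² / [G] = (1.2)³·(2.6)² / (0.87) = 13
Q_c = 13 < K_c = 140, so the forward reaction proceeds.

forward (toward products)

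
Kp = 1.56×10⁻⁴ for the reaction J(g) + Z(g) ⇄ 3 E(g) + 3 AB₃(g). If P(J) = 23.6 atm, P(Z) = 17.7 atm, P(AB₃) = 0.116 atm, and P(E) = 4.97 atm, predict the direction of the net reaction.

Qp = P(E)³·P(AB₃)³ / (P(J)·P(Z)) = (4.97)³·(0.116)³ / ((23.6)·(17.7)) = 4.59×10⁻⁴
Qp = 4.59×10⁻⁴ > Kp = 1.56×10⁻⁴, so the reverse reaction proceeds.

to the left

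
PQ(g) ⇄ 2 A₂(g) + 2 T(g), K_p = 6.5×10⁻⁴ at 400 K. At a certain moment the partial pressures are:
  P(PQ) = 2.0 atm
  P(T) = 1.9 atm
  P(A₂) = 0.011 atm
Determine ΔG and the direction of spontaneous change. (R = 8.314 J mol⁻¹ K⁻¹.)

Q_p = P(A₂)²·P(T)² / P(PQ) = (0.011)²·(1.9)² / (2.0) = 2.18×10⁻⁴
ΔG = RT ln(Q_p/K_p) = (8.314 J mol⁻¹ K⁻¹)(400 K) × ln(2.18×10⁻⁴/6.5×10⁻⁴)
   = (3.326 kJ/mol)(-1.092) = -3.63 kJ/mol
ΔG < 0, so the forward reaction is spontaneous (proceeds forward).

ΔG = -3.63 kJ/mol; the forward reaction is spontaneous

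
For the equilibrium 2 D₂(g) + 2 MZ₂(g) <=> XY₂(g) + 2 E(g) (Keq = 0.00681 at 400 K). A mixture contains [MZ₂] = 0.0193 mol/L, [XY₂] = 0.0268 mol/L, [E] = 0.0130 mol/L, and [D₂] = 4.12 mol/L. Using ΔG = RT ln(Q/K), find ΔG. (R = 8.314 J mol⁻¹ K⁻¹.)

Q = [XY₂]·[E]² / ([D₂]²·[MZ₂]²) = (0.0268)·(0.0130)² / ((4.12)²·(0.0193)²) = 7.16e-4
ΔG = RT ln(Q/Keq) = (8.314 J mol⁻¹ K⁻¹)(400 K) × ln(7.16e-4/0.00681)
   = (3.326 kJ/mol)(-2.252) = -7.49 kJ/mol
ΔG < 0, so the forward reaction is spontaneous (proceeds forward).

ΔG = -7.49 kJ/mol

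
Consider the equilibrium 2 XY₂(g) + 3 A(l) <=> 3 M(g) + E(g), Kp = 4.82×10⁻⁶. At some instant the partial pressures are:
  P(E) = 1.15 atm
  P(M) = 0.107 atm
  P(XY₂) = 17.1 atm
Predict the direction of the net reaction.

no net change (already at equilibrium)

(A is a pure liquid — omitted from Qp.)
Qp = P(M)³·P(E) / P(XY₂)² = (0.107)³·(1.15) / (17.1)² = 4.82×10⁻⁶
Qp = 4.82×10⁻⁶ = Kp, so the system is already at equilibrium.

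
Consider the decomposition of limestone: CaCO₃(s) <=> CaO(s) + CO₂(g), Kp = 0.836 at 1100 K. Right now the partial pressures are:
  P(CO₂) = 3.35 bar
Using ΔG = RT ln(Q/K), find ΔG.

(CaCO₃, CaO are pure solids — omitted from Qp.)
Qp = P(CO₂) = 3.35
ΔG = RT ln(Qp/Kp) = (8.314 J mol⁻¹ K⁻¹)(1100 K) × ln(3.35/0.836)
   = (9.145 kJ/mol)(1.388) = 12.7 kJ/mol
ΔG > 0, so the forward reaction is non-spontaneous (proceeds in reverse).

ΔG = 12.7 kJ/mol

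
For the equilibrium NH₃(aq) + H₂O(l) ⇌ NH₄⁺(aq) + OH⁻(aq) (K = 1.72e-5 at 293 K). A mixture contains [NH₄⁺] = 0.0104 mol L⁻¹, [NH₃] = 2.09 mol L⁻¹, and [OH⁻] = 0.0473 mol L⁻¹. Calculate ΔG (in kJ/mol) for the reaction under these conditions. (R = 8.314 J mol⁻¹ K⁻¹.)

(H₂O is a pure liquid — omitted from Q.)
Q = [NH₄⁺]·[OH⁻] / [NH₃] = (0.0104)·(0.0473) / (2.09) = 2.35e-4
ΔG = RT ln(Q/K) = (8.314 J mol⁻¹ K⁻¹)(293 K) × ln(2.35e-4/1.72e-5)
   = (2.436 kJ/mol)(2.615) = 6.37 kJ/mol
ΔG > 0, so the forward reaction is non-spontaneous (proceeds in reverse).

ΔG = 6.37 kJ/mol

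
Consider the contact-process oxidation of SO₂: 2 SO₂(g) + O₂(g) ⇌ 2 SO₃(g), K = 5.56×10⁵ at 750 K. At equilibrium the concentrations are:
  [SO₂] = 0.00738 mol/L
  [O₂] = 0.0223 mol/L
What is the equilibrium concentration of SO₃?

At equilibrium, K = [SO₃]² / ([SO₂]²·[O₂]) = 5.56×10⁵.
([SO₃])² / ((0.00738)²·(0.0223)) = 5.56×10⁵
[SO₃]² = 0.675 ⇒ [SO₃] = 0.822 mol/L

[SO₃] = 0.822 mol/L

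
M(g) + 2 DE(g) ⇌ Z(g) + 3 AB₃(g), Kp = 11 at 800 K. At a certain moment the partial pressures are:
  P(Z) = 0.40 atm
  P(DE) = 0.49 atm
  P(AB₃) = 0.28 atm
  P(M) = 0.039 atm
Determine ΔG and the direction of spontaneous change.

Qp = P(Z)·P(AB₃)³ / (P(M)·P(DE)²) = (0.40)·(0.28)³ / ((0.039)·(0.49)²) = 0.938
ΔG = RT ln(Qp/Kp) = (8.314 J mol⁻¹ K⁻¹)(800 K) × ln(0.938/11)
   = (6.651 kJ/mol)(-2.462) = -16.4 kJ/mol
ΔG < 0, so the forward reaction is spontaneous (proceeds forward).

ΔG = -16.4 kJ/mol; the forward reaction is spontaneous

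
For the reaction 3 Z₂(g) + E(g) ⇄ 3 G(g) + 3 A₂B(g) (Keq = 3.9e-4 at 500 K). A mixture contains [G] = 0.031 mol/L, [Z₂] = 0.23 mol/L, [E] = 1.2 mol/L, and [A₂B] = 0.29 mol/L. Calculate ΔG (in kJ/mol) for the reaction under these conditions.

ΔG = -8.56 kJ/mol

Q = [G]³·[A₂B]³ / ([Z₂]³·[E]) = (0.031)³·(0.29)³ / ((0.23)³·(1.2)) = 4.98e-5
ΔG = RT ln(Q/Keq) = (8.314 J mol⁻¹ K⁻¹)(500 K) × ln(4.98e-5/3.9e-4)
   = (4.157 kJ/mol)(-2.058) = -8.56 kJ/mol
ΔG < 0, so the forward reaction is spontaneous (proceeds forward).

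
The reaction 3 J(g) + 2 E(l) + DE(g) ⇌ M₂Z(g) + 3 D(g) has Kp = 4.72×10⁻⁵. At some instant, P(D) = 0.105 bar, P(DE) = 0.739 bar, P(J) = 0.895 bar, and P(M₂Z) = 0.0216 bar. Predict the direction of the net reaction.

at equilibrium

(E is a pure liquid — omitted from Qp.)
Qp = P(M₂Z)·P(D)³ / (P(J)³·P(DE)) = (0.0216)·(0.105)³ / ((0.895)³·(0.739)) = 4.72×10⁻⁵
Qp = 4.72×10⁻⁵ = Kp, so the system is already at equilibrium.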